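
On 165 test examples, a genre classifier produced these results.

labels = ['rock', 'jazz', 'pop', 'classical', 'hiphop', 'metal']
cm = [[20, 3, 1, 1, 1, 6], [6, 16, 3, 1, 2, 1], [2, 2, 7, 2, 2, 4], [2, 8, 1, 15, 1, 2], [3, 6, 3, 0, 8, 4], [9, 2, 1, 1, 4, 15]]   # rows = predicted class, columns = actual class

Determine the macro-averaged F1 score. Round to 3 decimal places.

Per-class F1 score (2·TP/(2·TP+FP+FN)):
  rock: TP=20, FP=3+1+1+1+6=12, FN=6+2+2+3+9=22 → 40/74 = 0.5405
  jazz: TP=16, FP=6+3+1+2+1=13, FN=3+2+8+6+2=21 → 32/66 = 0.4848
  pop: TP=7, FP=2+2+2+2+4=12, FN=1+3+1+3+1=9 → 14/35 = 0.4000
  classical: TP=15, FP=2+8+1+1+2=14, FN=1+1+2+0+1=5 → 30/49 = 0.6122
  hiphop: TP=8, FP=3+6+3+0+4=16, FN=1+2+2+1+4=10 → 16/42 = 0.3810
  metal: TP=15, FP=9+2+1+1+4=17, FN=6+1+4+2+4=17 → 30/64 = 0.4688
Macro-F1 score = mean = (0.5405 + 0.4848 + 0.4000 + 0.6122 + 0.3810 + 0.4688) / 6 = 0.481

0.481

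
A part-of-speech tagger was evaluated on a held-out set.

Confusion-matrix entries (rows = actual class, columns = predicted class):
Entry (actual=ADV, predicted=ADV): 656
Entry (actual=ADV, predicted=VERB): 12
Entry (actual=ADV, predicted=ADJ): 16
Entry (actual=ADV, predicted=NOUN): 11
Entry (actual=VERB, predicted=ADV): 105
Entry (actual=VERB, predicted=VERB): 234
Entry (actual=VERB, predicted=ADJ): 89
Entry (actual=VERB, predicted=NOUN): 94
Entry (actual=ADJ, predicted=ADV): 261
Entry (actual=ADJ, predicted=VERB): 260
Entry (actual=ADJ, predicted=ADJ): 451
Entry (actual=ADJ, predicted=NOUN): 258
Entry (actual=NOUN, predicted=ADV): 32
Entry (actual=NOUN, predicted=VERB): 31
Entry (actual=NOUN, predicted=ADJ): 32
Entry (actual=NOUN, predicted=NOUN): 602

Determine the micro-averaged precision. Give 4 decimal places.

0.6180

Micro-averaging pools counts across classes: ΣTP=1943, ΣFP=1201, ΣFN=1201.
Micro-precision = TP/(TP+FP) on pooled counts = 0.6180 (equals overall accuracy in single-label multiclass).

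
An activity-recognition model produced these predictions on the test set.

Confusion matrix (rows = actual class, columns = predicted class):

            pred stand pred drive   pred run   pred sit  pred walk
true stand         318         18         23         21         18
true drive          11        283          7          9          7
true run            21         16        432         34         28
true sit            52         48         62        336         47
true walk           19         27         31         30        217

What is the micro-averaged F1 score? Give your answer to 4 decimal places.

Micro-averaging pools counts across classes: ΣTP=1586, ΣFP=529, ΣFN=529.
Micro-F1 score = 2·TP/(2·TP+FP+FN) on pooled counts = 0.7499 (equals overall accuracy in single-label multiclass).

0.7499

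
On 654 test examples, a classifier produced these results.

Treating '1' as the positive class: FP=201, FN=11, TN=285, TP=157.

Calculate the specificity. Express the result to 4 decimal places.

0.5864

Specificity = TN/(TN+FP) = 285/(285+201) = 0.5864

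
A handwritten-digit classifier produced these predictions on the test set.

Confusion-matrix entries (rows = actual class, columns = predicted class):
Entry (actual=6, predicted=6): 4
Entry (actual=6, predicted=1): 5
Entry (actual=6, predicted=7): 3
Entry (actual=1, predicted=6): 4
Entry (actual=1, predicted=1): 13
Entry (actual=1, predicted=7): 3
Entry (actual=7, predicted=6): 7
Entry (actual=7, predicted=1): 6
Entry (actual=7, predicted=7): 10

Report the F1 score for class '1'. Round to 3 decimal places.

0.591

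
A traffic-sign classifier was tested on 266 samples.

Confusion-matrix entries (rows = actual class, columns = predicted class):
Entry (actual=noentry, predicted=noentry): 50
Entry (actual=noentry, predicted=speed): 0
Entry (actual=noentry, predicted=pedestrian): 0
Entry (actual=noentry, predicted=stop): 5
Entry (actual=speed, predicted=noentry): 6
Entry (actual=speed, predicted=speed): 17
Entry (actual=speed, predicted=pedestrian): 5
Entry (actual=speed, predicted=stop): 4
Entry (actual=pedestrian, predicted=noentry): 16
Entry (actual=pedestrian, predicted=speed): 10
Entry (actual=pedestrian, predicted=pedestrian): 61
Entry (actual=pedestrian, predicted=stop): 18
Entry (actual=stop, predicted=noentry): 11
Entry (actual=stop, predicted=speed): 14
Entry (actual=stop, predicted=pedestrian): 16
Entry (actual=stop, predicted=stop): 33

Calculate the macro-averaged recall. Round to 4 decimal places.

Per-class recall (TP/(TP+FN)):
  noentry: TP=50, FN=0+0+5=5 → 50/55 = 0.90909
  speed: TP=17, FN=6+5+4=15 → 17/32 = 0.53125
  pedestrian: TP=61, FN=16+10+18=44 → 61/105 = 0.58095
  stop: TP=33, FN=11+14+16=41 → 33/74 = 0.44595
Macro-recall = mean = (0.90909 + 0.53125 + 0.58095 + 0.44595) / 4 = 0.6168

0.6168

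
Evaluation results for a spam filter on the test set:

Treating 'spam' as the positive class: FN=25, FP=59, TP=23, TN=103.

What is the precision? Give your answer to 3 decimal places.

Precision = TP/(TP+FP) = 23/(23+59) = 23/82 = 0.280

0.280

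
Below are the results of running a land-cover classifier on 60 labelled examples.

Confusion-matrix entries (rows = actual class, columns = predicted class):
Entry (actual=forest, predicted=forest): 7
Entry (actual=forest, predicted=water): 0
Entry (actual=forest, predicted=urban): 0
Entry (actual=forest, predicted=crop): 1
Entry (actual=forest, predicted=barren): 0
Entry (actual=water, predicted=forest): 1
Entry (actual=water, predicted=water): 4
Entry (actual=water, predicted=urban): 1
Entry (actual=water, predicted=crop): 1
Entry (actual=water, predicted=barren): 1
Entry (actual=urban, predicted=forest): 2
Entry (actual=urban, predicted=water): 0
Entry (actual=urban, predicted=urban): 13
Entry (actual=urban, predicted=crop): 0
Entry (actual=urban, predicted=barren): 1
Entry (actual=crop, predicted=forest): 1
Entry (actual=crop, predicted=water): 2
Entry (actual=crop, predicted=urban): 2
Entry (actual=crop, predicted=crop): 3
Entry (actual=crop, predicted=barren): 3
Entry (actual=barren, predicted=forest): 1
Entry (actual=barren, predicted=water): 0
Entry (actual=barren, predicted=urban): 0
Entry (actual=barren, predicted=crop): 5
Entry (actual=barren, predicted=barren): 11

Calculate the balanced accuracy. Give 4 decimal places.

0.6215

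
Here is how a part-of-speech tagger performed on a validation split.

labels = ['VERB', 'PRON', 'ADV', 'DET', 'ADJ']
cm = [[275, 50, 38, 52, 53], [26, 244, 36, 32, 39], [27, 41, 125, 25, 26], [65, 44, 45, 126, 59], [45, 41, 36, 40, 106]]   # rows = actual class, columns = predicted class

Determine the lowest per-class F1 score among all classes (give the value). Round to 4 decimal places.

0.3848

Per-class F1 score (2·TP/(2·TP+FP+FN)):
  VERB: TP=275, FP=26+27+65+45=163, FN=50+38+52+53=193 → 550/906 = 0.60706
  PRON: TP=244, FP=50+41+44+41=176, FN=26+36+32+39=133 → 488/797 = 0.61230
  ADV: TP=125, FP=38+36+45+36=155, FN=27+41+25+26=119 → 250/524 = 0.47710
  DET: TP=126, FP=52+32+25+40=149, FN=65+44+45+59=213 → 252/614 = 0.41042
  ADJ: TP=106, FP=53+39+26+59=177, FN=45+41+36+40=162 → 212/551 = 0.38475
Lowest is class 'ADJ' with F1 score = 0.3848.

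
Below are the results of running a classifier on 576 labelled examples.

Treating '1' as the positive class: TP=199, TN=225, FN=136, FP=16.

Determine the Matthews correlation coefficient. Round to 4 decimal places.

MCC = (TP·TN − FP·FN) / √((TP+FP)(TP+FN)(TN+FP)(TN+FN))
Numerator = 199·225 − 16·136 = 42599
Denominator = √(215·335·241·361) = √6266247025 = 79159.6300
MCC = 42599 / 79159.6300 = 0.5381

0.5381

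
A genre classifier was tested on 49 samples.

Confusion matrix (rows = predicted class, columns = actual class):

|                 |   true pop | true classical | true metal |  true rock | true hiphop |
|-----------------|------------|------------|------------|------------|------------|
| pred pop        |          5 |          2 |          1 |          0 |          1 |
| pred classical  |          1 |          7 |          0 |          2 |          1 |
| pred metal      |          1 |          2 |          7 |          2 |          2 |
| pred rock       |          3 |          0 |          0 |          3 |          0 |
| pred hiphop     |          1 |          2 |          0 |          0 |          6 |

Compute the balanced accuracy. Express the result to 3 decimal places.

Balanced accuracy = mean of per-class recall.
  pop: recall = 5/11 = 0.4545
  classical: recall = 7/13 = 0.5385
  metal: recall = 7/8 = 0.8750
  rock: recall = 3/7 = 0.4286
  hiphop: recall = 6/10 = 0.6000
Mean = (0.4545 + 0.5385 + 0.8750 + 0.4286 + 0.6000) / 5 = 0.579

0.579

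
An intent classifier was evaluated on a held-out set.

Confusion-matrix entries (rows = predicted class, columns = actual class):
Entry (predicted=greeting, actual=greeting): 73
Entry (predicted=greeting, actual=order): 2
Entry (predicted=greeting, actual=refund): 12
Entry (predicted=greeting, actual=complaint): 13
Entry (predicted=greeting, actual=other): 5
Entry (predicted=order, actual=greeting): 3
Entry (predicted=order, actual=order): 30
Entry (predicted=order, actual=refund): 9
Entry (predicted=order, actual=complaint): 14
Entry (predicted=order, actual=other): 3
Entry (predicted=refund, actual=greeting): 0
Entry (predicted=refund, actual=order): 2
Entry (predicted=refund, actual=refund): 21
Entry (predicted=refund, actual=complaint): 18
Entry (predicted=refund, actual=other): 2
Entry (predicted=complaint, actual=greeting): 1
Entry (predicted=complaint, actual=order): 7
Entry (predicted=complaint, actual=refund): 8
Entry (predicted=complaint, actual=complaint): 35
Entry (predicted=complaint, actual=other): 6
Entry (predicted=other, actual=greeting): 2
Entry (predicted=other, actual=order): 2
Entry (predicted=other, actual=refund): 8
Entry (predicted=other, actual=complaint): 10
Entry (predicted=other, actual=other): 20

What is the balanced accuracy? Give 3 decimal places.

0.586

Balanced accuracy = mean of per-class recall.
  greeting: recall = 73/79 = 0.9241
  order: recall = 30/43 = 0.6977
  refund: recall = 21/58 = 0.3621
  complaint: recall = 35/90 = 0.3889
  other: recall = 20/36 = 0.5556
Mean = (0.9241 + 0.6977 + 0.3621 + 0.3889 + 0.5556) / 5 = 0.586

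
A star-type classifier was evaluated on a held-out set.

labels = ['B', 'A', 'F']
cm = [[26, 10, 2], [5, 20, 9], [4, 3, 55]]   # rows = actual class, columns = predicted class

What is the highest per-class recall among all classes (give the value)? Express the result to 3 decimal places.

Per-class recall (TP/(TP+FN)):
  B: TP=26, FN=10+2=12 → 26/38 = 0.6842
  A: TP=20, FN=5+9=14 → 20/34 = 0.5882
  F: TP=55, FN=4+3=7 → 55/62 = 0.8871
Highest is class 'F' with recall = 0.887.

0.887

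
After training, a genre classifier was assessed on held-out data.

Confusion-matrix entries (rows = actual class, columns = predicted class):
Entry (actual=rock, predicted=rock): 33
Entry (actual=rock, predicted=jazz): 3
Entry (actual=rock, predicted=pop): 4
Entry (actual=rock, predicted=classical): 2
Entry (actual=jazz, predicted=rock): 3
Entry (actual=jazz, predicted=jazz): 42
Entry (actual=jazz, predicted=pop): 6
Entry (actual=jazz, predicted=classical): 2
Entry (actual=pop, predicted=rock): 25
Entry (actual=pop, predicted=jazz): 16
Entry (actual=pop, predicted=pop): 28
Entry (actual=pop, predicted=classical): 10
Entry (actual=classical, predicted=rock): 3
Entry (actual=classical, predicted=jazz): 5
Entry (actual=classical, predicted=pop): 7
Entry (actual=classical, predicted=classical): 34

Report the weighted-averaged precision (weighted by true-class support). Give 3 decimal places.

0.624

Per-class precision (TP/(TP+FP)):
  rock: TP=33, FP=3+25+3=31 → 33/64 = 0.5156
  jazz: TP=42, FP=3+16+5=24 → 42/66 = 0.6364
  pop: TP=28, FP=4+6+7=17 → 28/45 = 0.6222
  classical: TP=34, FP=2+2+10=14 → 34/48 = 0.7083
Weighted-precision = Σ (supportᵢ/N)·precisionᵢ with N=223: (42/223)·0.5156 + (53/223)·0.6364 + (79/223)·0.6222 + (49/223)·0.7083 = 0.624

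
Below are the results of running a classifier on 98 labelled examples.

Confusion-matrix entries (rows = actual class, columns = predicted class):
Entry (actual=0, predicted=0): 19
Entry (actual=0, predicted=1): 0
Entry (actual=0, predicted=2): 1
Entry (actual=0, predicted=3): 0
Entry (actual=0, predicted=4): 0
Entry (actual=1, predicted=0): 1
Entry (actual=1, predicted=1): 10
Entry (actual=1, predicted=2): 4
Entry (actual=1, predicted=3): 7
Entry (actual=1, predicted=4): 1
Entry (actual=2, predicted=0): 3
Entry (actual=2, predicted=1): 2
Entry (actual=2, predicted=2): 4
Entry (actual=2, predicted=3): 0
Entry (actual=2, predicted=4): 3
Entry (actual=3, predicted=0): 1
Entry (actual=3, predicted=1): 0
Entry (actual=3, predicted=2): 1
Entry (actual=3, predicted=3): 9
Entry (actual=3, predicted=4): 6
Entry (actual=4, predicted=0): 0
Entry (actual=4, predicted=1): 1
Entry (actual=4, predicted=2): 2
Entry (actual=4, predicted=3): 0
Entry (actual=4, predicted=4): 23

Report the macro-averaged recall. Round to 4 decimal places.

Per-class recall (TP/(TP+FN)):
  0: TP=19, FN=0+1+0+0=1 → 19/20 = 0.95000
  1: TP=10, FN=1+4+7+1=13 → 10/23 = 0.43478
  2: TP=4, FN=3+2+0+3=8 → 4/12 = 0.33333
  3: TP=9, FN=1+0+1+6=8 → 9/17 = 0.52941
  4: TP=23, FN=0+1+2+0=3 → 23/26 = 0.88462
Macro-recall = mean = (0.95000 + 0.43478 + 0.33333 + 0.52941 + 0.88462) / 5 = 0.6264

0.6264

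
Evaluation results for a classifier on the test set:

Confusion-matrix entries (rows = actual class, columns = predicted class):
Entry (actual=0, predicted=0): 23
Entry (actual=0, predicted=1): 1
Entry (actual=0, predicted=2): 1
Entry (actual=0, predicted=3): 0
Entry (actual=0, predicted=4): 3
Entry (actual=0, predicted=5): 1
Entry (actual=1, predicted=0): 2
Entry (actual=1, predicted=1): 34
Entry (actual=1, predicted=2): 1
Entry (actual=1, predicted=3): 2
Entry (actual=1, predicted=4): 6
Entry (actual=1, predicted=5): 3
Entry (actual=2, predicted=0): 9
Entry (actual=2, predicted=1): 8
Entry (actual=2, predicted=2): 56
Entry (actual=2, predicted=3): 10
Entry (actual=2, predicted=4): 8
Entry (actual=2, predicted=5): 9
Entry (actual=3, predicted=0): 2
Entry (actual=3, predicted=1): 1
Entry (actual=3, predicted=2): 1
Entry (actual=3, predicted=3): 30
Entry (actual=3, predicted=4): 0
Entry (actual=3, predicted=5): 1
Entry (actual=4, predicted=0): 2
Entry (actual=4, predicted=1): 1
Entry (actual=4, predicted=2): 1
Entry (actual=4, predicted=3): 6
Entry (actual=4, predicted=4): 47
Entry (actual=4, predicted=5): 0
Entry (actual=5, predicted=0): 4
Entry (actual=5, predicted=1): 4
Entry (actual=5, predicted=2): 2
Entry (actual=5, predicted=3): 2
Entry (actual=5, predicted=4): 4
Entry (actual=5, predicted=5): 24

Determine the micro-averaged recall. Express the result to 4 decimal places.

Micro-averaging pools counts across classes: ΣTP=214, ΣFP=95, ΣFN=95.
Micro-recall = TP/(TP+FN) on pooled counts = 0.6926 (equals overall accuracy in single-label multiclass).

0.6926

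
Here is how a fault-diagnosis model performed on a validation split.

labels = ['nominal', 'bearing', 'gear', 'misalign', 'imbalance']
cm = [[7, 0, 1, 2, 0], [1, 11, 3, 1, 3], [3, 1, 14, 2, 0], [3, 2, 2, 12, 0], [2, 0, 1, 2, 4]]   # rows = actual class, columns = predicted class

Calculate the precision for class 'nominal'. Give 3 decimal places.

0.438

Treat 'nominal' as positive and all other classes as negative.
precision = TP/(TP+FP).
nominal: TP=7, FP=1+3+3+2=9 → 7/16 = 0.4375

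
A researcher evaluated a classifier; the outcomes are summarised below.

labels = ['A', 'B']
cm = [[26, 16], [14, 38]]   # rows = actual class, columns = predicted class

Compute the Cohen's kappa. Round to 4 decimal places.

0.3514

Observed agreement pₒ = trace/N = 64/94 = 0.68085
Expected agreement pₑ = Σ (rowᵢ·colᵢ)/N² = (42·40 + 52·54)/94² = 0.50792
κ = (pₒ − pₑ)/(1 − pₑ) = (0.68085 − 0.50792)/(1 − 0.50792) = 0.3514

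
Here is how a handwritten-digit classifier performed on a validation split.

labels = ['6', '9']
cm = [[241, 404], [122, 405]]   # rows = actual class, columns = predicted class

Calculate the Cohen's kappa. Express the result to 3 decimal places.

Observed agreement pₒ = trace/N = 646/1172 = 0.5512
Expected agreement pₑ = Σ (rowᵢ·colᵢ)/N² = (645·363 + 527·809)/1172² = 0.4808
κ = (pₒ − pₑ)/(1 − pₑ) = (0.5512 − 0.4808)/(1 − 0.4808) = 0.136

0.136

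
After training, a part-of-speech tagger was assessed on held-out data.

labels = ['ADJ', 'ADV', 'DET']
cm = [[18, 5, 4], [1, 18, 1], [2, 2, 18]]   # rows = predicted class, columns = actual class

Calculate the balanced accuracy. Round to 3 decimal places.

0.787

Balanced accuracy = mean of per-class recall.
  ADJ: recall = 18/21 = 0.8571
  ADV: recall = 18/25 = 0.7200
  DET: recall = 18/23 = 0.7826
Mean = (0.8571 + 0.7200 + 0.7826) / 3 = 0.787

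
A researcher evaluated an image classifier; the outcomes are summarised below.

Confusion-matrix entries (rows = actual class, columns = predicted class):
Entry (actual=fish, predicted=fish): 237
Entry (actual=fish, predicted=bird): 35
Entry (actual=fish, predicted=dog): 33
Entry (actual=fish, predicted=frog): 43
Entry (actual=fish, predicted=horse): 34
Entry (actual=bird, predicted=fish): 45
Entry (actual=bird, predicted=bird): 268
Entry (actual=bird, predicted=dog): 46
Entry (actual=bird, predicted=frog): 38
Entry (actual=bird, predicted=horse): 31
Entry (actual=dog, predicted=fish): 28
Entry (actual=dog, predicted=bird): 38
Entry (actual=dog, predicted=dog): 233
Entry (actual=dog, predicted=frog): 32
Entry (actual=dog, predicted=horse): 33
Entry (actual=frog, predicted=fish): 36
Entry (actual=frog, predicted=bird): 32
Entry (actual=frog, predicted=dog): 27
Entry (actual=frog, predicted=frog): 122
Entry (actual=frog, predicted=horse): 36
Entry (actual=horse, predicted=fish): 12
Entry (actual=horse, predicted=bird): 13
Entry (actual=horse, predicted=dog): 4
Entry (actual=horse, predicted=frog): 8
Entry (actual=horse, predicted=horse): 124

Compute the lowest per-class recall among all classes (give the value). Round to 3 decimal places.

0.482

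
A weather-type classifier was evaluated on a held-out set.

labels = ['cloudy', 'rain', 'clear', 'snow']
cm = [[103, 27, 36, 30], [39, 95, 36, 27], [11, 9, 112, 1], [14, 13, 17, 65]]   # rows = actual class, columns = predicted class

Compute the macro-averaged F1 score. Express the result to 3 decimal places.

Per-class F1 score (2·TP/(2·TP+FP+FN)):
  cloudy: TP=103, FP=39+11+14=64, FN=27+36+30=93 → 206/363 = 0.5675
  rain: TP=95, FP=27+9+13=49, FN=39+36+27=102 → 190/341 = 0.5572
  clear: TP=112, FP=36+36+17=89, FN=11+9+1=21 → 224/334 = 0.6707
  snow: TP=65, FP=30+27+1=58, FN=14+13+17=44 → 130/232 = 0.5603
Macro-F1 score = mean = (0.5675 + 0.5572 + 0.6707 + 0.5603) / 4 = 0.589

0.589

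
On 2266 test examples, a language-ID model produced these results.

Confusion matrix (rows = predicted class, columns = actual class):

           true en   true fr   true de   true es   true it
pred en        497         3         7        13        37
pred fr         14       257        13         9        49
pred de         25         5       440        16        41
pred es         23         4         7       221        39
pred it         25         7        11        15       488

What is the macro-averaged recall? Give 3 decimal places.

0.851

Per-class recall (TP/(TP+FN)):
  en: TP=497, FN=14+25+23+25=87 → 497/584 = 0.8510
  fr: TP=257, FN=3+5+4+7=19 → 257/276 = 0.9312
  de: TP=440, FN=7+13+7+11=38 → 440/478 = 0.9205
  es: TP=221, FN=13+9+16+15=53 → 221/274 = 0.8066
  it: TP=488, FN=37+49+41+39=166 → 488/654 = 0.7462
Macro-recall = mean = (0.8510 + 0.9312 + 0.9205 + 0.8066 + 0.7462) / 5 = 0.851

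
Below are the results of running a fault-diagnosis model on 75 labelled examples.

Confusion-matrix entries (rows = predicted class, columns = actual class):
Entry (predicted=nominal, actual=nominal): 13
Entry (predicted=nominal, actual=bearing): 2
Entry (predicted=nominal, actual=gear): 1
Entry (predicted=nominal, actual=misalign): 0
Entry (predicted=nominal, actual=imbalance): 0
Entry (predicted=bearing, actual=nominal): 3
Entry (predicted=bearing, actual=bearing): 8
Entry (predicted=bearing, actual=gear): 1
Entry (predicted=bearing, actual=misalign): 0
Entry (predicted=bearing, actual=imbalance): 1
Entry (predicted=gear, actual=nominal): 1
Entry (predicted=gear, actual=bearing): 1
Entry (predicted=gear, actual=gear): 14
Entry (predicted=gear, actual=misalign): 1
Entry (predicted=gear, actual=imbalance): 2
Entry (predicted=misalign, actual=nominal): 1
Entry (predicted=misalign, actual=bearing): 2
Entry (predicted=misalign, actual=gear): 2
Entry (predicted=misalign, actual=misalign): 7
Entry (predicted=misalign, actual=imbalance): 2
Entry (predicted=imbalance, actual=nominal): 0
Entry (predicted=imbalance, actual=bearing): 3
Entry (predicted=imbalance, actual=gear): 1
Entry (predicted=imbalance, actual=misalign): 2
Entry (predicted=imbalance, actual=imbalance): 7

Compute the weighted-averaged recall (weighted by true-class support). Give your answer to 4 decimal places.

0.6533

Per-class recall (TP/(TP+FN)):
  nominal: TP=13, FN=3+1+1+0=5 → 13/18 = 0.72222
  bearing: TP=8, FN=2+1+2+3=8 → 8/16 = 0.50000
  gear: TP=14, FN=1+1+2+1=5 → 14/19 = 0.73684
  misalign: TP=7, FN=0+0+1+2=3 → 7/10 = 0.70000
  imbalance: TP=7, FN=0+1+2+2=5 → 7/12 = 0.58333
Weighted-recall = Σ (supportᵢ/N)·recallᵢ with N=75: (18/75)·0.72222 + (16/75)·0.50000 + (19/75)·0.73684 + (10/75)·0.70000 + (12/75)·0.58333 = 0.6533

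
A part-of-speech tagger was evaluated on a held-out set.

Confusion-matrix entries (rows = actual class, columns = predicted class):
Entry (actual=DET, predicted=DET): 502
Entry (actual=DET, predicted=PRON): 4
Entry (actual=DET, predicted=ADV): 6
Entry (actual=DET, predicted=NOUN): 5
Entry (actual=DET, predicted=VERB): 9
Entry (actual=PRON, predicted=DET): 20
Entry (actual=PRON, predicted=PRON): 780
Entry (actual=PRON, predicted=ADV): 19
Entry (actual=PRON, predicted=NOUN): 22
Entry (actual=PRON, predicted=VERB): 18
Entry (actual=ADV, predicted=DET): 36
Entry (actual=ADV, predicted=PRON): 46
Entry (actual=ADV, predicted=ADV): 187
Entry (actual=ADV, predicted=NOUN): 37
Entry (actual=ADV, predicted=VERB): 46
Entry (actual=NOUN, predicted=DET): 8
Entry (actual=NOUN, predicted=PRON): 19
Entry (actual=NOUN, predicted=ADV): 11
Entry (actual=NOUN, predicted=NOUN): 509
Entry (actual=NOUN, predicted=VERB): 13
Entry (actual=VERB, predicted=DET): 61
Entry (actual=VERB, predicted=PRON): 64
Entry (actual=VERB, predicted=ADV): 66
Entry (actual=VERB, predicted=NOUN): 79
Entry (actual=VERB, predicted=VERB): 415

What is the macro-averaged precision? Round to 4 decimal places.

0.7822

Per-class precision (TP/(TP+FP)):
  DET: TP=502, FP=20+36+8+61=125 → 502/627 = 0.80064
  PRON: TP=780, FP=4+46+19+64=133 → 780/913 = 0.85433
  ADV: TP=187, FP=6+19+11+66=102 → 187/289 = 0.64706
  NOUN: TP=509, FP=5+22+37+79=143 → 509/652 = 0.78067
  VERB: TP=415, FP=9+18+46+13=86 → 415/501 = 0.82834
Macro-precision = mean = (0.80064 + 0.85433 + 0.64706 + 0.78067 + 0.82834) / 5 = 0.7822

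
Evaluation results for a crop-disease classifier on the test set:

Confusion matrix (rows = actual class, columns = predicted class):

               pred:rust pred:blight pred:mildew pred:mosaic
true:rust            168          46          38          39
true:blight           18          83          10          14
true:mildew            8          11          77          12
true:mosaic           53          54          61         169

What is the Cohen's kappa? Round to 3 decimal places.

Observed agreement pₒ = trace/N = 497/861 = 0.5772
Expected agreement pₑ = Σ (rowᵢ·colᵢ)/N² = (291·247 + 125·194 + 108·186 + 337·234)/861² = 0.2631
κ = (pₒ − pₑ)/(1 − pₑ) = (0.5772 − 0.2631)/(1 − 0.2631) = 0.426

0.426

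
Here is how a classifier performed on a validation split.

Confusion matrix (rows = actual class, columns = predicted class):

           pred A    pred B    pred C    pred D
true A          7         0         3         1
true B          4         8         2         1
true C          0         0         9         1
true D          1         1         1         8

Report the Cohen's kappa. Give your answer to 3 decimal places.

0.578

Observed agreement pₒ = trace/N = 32/47 = 0.6809
Expected agreement pₑ = Σ (rowᵢ·colᵢ)/N² = (11·12 + 15·9 + 10·15 + 11·11)/47² = 0.2435
κ = (pₒ − pₑ)/(1 − pₑ) = (0.6809 − 0.2435)/(1 − 0.2435) = 0.578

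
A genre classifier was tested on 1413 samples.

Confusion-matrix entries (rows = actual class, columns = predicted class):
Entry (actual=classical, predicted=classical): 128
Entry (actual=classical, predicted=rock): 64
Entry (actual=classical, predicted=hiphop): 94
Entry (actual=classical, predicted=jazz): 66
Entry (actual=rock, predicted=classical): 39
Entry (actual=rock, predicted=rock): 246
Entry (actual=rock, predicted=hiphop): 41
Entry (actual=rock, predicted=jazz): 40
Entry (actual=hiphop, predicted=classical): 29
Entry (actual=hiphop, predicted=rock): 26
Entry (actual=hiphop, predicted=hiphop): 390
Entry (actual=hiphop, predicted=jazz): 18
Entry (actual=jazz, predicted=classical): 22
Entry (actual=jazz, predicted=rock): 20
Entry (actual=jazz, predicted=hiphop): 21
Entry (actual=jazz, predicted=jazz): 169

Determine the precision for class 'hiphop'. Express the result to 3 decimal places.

One-vs-rest for 'hiphop': TP = diagonal; FP = other classes predicted 'hiphop'; FN = 'hiphop' predicted as other.
precision = TP/(TP+FP).
hiphop: TP=390, FP=94+41+21=156 → 390/546 = 0.7143

0.714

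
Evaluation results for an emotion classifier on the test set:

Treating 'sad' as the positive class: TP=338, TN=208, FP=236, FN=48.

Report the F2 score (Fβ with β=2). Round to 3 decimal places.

0.798

Fβ = (1+β²)·TP / ((1+β²)·TP + β²·FN + FP), with β²=4
= 5·338 / (5·338 + 4·48 + 236) = 0.798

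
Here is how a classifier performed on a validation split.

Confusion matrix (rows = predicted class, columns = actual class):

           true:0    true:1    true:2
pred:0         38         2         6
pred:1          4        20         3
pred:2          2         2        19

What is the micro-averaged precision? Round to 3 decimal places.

Micro-averaging pools counts across classes: ΣTP=77, ΣFP=19, ΣFN=19.
Micro-precision = TP/(TP+FP) on pooled counts = 0.802 (equals overall accuracy in single-label multiclass).

0.802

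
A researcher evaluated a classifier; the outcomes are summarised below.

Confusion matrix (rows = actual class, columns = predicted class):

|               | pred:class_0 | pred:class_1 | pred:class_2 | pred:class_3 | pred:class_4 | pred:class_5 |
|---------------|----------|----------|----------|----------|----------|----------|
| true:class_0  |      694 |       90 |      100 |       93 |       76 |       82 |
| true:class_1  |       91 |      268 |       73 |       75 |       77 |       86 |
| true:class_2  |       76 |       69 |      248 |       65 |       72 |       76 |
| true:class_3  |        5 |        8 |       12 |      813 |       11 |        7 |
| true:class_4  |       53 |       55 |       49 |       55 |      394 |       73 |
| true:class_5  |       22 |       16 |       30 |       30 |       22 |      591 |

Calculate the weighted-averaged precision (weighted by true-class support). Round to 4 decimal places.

0.6378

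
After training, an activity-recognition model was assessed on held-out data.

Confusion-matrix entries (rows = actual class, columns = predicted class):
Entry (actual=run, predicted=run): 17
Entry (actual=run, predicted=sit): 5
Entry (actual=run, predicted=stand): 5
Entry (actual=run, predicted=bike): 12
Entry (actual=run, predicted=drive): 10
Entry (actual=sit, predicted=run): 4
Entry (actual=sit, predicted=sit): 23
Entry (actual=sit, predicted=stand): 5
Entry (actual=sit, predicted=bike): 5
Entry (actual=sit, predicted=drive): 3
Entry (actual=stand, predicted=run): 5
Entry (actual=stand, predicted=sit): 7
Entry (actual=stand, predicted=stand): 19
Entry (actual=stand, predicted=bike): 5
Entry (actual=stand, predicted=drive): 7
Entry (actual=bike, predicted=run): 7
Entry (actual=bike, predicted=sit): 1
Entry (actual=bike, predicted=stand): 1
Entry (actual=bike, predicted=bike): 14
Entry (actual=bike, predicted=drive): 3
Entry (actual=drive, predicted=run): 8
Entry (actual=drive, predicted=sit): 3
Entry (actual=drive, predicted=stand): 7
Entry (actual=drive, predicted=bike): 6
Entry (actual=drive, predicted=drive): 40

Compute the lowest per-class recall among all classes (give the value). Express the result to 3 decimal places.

0.347

Per-class recall (TP/(TP+FN)):
  run: TP=17, FN=5+5+12+10=32 → 17/49 = 0.3469
  sit: TP=23, FN=4+5+5+3=17 → 23/40 = 0.5750
  stand: TP=19, FN=5+7+5+7=24 → 19/43 = 0.4419
  bike: TP=14, FN=7+1+1+3=12 → 14/26 = 0.5385
  drive: TP=40, FN=8+3+7+6=24 → 40/64 = 0.6250
Lowest is class 'run' with recall = 0.347.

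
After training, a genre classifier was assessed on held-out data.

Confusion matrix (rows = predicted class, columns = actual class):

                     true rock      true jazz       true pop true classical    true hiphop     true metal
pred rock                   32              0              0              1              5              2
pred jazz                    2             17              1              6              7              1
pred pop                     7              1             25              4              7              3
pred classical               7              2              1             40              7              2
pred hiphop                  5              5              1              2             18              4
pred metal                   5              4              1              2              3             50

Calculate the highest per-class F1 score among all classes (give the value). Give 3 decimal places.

Per-class F1 score (2·TP/(2·TP+FP+FN)):
  rock: TP=32, FP=0+0+1+5+2=8, FN=2+7+7+5+5=26 → 64/98 = 0.6531
  jazz: TP=17, FP=2+1+6+7+1=17, FN=0+1+2+5+4=12 → 34/63 = 0.5397
  pop: TP=25, FP=7+1+4+7+3=22, FN=0+1+1+1+1=4 → 50/76 = 0.6579
  classical: TP=40, FP=7+2+1+7+2=19, FN=1+6+4+2+2=15 → 80/114 = 0.7018
  hiphop: TP=18, FP=5+5+1+2+4=17, FN=5+7+7+7+3=29 → 36/82 = 0.4390
  metal: TP=50, FP=5+4+1+2+3=15, FN=2+1+3+2+4=12 → 100/127 = 0.7874
Highest is class 'metal' with F1 score = 0.787.

0.787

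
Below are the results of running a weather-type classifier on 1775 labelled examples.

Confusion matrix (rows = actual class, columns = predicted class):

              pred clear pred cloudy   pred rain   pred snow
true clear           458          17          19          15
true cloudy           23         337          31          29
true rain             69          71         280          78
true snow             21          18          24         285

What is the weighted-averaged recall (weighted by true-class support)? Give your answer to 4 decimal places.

Per-class recall (TP/(TP+FN)):
  clear: TP=458, FN=17+19+15=51 → 458/509 = 0.89980
  cloudy: TP=337, FN=23+31+29=83 → 337/420 = 0.80238
  rain: TP=280, FN=69+71+78=218 → 280/498 = 0.56225
  snow: TP=285, FN=21+18+24=63 → 285/348 = 0.81897
Weighted-recall = Σ (supportᵢ/N)·recallᵢ with N=1775: (509/1775)·0.89980 + (420/1775)·0.80238 + (498/1775)·0.56225 + (348/1775)·0.81897 = 0.7662

0.7662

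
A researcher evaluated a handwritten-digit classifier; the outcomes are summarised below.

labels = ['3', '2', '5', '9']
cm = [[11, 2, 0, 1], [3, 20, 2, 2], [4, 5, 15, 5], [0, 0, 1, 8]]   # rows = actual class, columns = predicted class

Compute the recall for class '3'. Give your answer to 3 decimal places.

Take TP from the diagonal, FP from the rest of the '3' prediction marginal, FN from the rest of the '3' actual marginal.
recall = TP/(TP+FN).
3: TP=11, FN=2+0+1=3 → 11/14 = 0.7857

0.786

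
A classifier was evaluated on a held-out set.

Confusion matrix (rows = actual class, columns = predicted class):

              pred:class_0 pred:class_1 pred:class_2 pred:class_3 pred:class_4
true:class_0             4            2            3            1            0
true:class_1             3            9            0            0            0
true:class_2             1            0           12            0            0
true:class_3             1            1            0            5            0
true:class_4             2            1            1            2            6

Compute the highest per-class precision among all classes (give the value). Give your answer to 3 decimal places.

Per-class precision (TP/(TP+FP)):
  class_0: TP=4, FP=3+1+1+2=7 → 4/11 = 0.3636
  class_1: TP=9, FP=2+0+1+1=4 → 9/13 = 0.6923
  class_2: TP=12, FP=3+0+0+1=4 → 12/16 = 0.7500
  class_3: TP=5, FP=1+0+0+2=3 → 5/8 = 0.6250
  class_4: TP=6, FP=0+0+0+0=0 → 6/6 = 1.0000
Highest is class 'class_4' with precision = 1.000.

1.000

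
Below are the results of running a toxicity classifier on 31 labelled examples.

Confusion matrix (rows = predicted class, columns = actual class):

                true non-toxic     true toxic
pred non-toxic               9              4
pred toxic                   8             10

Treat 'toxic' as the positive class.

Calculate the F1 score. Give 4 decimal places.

Precision = TP/(TP+FP) = 10/18 = 0.5556
Recall = TP/(TP+FN) = 10/14 = 0.7143
F1 = 2·TP/(2·TP+FP+FN) = 20/32 = 0.6250

0.6250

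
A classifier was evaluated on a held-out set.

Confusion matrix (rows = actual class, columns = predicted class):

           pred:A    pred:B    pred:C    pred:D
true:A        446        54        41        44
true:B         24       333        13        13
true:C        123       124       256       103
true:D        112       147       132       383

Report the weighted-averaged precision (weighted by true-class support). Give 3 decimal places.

Per-class precision (TP/(TP+FP)):
  A: TP=446, FP=24+123+112=259 → 446/705 = 0.6326
  B: TP=333, FP=54+124+147=325 → 333/658 = 0.5061
  C: TP=256, FP=41+13+132=186 → 256/442 = 0.5792
  D: TP=383, FP=44+13+103=160 → 383/543 = 0.7053
Weighted-precision = Σ (supportᵢ/N)·precisionᵢ with N=2348: (585/2348)·0.6326 + (383/2348)·0.5061 + (606/2348)·0.5792 + (774/2348)·0.7053 = 0.622

0.622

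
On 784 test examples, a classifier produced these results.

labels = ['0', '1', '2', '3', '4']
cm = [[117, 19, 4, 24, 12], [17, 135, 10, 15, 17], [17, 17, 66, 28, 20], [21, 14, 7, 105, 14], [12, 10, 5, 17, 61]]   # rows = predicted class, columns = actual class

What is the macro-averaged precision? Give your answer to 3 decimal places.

0.608

Per-class precision (TP/(TP+FP)):
  0: TP=117, FP=19+4+24+12=59 → 117/176 = 0.6648
  1: TP=135, FP=17+10+15+17=59 → 135/194 = 0.6959
  2: TP=66, FP=17+17+28+20=82 → 66/148 = 0.4459
  3: TP=105, FP=21+14+7+14=56 → 105/161 = 0.6522
  4: TP=61, FP=12+10+5+17=44 → 61/105 = 0.5810
Macro-precision = mean = (0.6648 + 0.6959 + 0.4459 + 0.6522 + 0.5810) / 5 = 0.608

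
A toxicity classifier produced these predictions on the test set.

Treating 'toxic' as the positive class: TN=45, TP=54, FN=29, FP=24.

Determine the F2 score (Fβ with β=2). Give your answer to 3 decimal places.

Fβ = (1+β²)·TP / ((1+β²)·TP + β²·FN + FP), with β²=4
= 5·54 / (5·54 + 4·29 + 24) = 0.659

0.659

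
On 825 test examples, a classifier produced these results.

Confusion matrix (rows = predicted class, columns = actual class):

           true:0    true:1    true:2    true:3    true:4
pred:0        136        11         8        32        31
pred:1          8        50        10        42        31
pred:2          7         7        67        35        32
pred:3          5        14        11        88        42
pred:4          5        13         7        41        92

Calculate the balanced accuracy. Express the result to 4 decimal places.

Balanced accuracy = mean of per-class recall.
  0: recall = 136/161 = 0.84472
  1: recall = 50/95 = 0.52632
  2: recall = 67/103 = 0.65049
  3: recall = 88/238 = 0.36975
  4: recall = 92/228 = 0.40351
Mean = (0.84472 + 0.52632 + 0.65049 + 0.36975 + 0.40351) / 5 = 0.5590

0.5590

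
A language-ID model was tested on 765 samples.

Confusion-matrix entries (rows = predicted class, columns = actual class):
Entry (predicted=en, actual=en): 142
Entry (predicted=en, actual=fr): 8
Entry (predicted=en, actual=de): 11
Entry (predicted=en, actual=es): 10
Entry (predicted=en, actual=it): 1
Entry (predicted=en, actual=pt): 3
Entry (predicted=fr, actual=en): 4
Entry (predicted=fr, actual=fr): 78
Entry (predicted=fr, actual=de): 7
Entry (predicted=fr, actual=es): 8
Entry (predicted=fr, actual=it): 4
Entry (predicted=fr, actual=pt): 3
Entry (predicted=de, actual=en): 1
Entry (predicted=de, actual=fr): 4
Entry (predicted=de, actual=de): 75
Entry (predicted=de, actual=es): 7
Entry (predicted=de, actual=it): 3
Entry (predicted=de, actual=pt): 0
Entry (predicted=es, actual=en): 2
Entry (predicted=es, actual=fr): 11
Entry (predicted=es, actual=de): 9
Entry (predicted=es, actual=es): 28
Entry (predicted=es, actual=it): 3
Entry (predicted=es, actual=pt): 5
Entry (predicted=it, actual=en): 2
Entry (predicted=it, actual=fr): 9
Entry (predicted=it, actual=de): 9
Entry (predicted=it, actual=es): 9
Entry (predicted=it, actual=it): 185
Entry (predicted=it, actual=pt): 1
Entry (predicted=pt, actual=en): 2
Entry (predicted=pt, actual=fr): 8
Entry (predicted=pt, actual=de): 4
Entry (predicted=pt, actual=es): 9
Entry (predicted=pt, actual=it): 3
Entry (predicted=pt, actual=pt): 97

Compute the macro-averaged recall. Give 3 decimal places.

0.743

Per-class recall (TP/(TP+FN)):
  en: TP=142, FN=4+1+2+2+2=11 → 142/153 = 0.9281
  fr: TP=78, FN=8+4+11+9+8=40 → 78/118 = 0.6610
  de: TP=75, FN=11+7+9+9+4=40 → 75/115 = 0.6522
  es: TP=28, FN=10+8+7+9+9=43 → 28/71 = 0.3944
  it: TP=185, FN=1+4+3+3+3=14 → 185/199 = 0.9296
  pt: TP=97, FN=3+3+0+5+1=12 → 97/109 = 0.8899
Macro-recall = mean = (0.9281 + 0.6610 + 0.6522 + 0.3944 + 0.9296 + 0.8899) / 6 = 0.743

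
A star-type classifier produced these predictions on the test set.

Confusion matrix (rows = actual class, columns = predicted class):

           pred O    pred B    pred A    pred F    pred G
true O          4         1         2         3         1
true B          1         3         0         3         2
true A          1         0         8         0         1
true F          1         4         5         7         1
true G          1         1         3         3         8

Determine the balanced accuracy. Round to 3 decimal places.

Balanced accuracy = mean of per-class recall.
  O: recall = 4/11 = 0.3636
  B: recall = 3/9 = 0.3333
  A: recall = 8/10 = 0.8000
  F: recall = 7/18 = 0.3889
  G: recall = 8/16 = 0.5000
Mean = (0.3636 + 0.3333 + 0.8000 + 0.3889 + 0.5000) / 5 = 0.477

0.477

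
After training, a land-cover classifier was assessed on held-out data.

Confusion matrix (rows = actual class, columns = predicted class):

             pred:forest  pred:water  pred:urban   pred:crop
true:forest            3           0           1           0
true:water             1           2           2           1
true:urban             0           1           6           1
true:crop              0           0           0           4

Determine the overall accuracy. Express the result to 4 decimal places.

0.6818

Accuracy = trace / total = (3+2+6+4=15) / 22 = 15/22 = 0.6818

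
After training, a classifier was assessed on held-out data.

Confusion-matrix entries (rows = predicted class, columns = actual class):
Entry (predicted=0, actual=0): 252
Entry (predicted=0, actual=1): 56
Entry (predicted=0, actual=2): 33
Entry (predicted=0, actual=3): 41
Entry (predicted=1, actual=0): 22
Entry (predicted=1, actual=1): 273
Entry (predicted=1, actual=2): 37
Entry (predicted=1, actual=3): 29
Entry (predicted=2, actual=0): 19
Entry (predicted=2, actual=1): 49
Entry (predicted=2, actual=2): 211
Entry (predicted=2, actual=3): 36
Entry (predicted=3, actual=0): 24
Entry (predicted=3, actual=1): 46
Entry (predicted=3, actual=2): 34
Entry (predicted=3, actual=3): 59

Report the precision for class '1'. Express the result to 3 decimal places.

0.756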